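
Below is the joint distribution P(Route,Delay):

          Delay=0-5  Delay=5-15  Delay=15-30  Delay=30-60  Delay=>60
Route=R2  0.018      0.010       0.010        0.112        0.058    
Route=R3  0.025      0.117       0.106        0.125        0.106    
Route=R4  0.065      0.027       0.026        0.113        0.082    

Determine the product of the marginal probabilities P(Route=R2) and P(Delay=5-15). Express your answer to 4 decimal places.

0.0320

P(Route=R2) = 0.018 + 0.010 + 0.010 + 0.112 + 0.058 = 0.208.
P(Delay=5-15) = 0.010 + 0.117 + 0.027 = 0.154.
Product: 0.208 × 0.154 = 0.0320.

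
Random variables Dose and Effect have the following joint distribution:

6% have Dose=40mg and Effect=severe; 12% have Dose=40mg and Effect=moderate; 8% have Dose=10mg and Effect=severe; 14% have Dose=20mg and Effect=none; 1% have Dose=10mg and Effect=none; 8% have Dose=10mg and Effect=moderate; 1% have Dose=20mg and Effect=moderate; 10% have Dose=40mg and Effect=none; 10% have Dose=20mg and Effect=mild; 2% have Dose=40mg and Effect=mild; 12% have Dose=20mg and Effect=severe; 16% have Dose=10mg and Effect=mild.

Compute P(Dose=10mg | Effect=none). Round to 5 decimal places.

P(Effect=none) = 0.01 + 0.14 + 0.10 = 0.25.
P(Dose=10mg | Effect=none) = 0.01/0.25 = 0.04000.

0.04000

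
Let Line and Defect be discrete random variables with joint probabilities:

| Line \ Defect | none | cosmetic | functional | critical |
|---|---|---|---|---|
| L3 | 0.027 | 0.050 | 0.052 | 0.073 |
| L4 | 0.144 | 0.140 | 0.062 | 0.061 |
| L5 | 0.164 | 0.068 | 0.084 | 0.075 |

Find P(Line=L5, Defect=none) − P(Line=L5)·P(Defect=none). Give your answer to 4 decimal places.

P(Line=L5) = 0.164 + 0.068 + 0.084 + 0.075 = 0.391.
P(Defect=none) = 0.027 + 0.144 + 0.164 = 0.335.
P(Line=L5, Defect=none) − P(Line=L5)P(Defect=none) = 0.164 − 0.391×0.335 = 0.0330.

0.0330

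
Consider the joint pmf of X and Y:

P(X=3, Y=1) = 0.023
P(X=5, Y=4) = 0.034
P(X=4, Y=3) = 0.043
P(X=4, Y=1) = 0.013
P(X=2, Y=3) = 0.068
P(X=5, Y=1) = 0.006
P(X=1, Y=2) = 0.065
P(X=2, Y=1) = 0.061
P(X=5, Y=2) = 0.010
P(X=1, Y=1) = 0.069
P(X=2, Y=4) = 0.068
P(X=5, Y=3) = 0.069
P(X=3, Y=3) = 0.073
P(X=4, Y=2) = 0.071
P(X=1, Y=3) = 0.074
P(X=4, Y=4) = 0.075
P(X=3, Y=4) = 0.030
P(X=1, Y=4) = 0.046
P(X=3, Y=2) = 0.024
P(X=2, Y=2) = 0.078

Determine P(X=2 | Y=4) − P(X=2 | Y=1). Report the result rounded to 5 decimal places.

P(Y=4) = 0.046 + 0.068 + 0.030 + 0.075 + 0.034 = 0.253; P(X=2 | Y=4) = 0.068/0.253 = 0.268775.
P(Y=1) = 0.069 + 0.061 + 0.023 + 0.013 + 0.006 = 0.172; P(X=2 | Y=1) = 0.061/0.172 = 0.354651.
Difference = -0.08588.

-0.08588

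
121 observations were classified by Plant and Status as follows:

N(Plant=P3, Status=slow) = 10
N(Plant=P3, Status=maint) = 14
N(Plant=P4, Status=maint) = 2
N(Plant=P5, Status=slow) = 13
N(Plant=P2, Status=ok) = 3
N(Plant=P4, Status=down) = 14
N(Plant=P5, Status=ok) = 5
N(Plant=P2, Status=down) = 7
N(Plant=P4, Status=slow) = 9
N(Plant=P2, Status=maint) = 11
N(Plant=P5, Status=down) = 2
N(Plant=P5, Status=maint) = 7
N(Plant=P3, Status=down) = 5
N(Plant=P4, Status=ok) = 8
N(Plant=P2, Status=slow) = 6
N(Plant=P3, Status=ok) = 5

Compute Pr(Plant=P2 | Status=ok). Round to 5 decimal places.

0.14286

Total with Status=ok: 3 + 5 + 8 + 5 = 21.
P(Plant=P2 | Status=ok) = 3/21 = 0.14286.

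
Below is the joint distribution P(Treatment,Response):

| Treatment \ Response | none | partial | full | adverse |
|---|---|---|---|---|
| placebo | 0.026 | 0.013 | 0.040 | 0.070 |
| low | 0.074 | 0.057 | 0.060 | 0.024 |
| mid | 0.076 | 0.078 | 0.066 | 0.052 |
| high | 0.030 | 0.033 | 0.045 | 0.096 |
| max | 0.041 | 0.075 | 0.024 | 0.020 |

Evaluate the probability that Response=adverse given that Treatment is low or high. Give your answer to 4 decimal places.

P(Treatment=low) = 0.074 + 0.057 + 0.060 + 0.024 = 0.215.
P(Treatment=high) = 0.030 + 0.033 + 0.045 + 0.096 = 0.204.
P(Treatment ∈ {low, high}) = 0.215 + 0.204 = 0.419; P(Response=adverse, Treatment ∈ {low, high}) = 0.024 + 0.096 = 0.120.
P(Response=adverse | Treatment ∈ {low, high}) = 0.120/0.419 = 0.2864.

0.2864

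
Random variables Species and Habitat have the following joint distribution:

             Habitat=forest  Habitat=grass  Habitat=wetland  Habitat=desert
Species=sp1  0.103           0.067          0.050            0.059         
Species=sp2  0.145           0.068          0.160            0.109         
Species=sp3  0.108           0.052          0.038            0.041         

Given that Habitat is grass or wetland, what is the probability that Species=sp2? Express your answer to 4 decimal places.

P(Habitat=grass) = 0.067 + 0.068 + 0.052 = 0.187.
P(Habitat=wetland) = 0.050 + 0.160 + 0.038 = 0.248.
P(Habitat ∈ {grass, wetland}) = 0.187 + 0.248 = 0.435; P(Species=sp2, Habitat ∈ {grass, wetland}) = 0.068 + 0.160 = 0.228.
P(Species=sp2 | Habitat ∈ {grass, wetland}) = 0.228/0.435 = 0.5241.

0.5241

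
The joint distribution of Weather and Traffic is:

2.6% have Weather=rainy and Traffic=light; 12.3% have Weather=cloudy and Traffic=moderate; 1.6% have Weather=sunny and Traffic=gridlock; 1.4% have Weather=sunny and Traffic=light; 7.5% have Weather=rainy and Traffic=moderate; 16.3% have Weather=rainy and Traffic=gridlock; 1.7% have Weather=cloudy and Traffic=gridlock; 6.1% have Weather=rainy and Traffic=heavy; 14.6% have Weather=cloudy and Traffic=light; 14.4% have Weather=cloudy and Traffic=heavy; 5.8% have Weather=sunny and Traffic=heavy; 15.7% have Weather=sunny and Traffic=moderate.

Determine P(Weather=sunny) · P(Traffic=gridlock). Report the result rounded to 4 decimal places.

0.0480

P(Weather=sunny) = 0.014 + 0.157 + 0.058 + 0.016 = 0.245.
P(Traffic=gridlock) = 0.016 + 0.017 + 0.163 = 0.196.
Product: 0.245 × 0.196 = 0.0480.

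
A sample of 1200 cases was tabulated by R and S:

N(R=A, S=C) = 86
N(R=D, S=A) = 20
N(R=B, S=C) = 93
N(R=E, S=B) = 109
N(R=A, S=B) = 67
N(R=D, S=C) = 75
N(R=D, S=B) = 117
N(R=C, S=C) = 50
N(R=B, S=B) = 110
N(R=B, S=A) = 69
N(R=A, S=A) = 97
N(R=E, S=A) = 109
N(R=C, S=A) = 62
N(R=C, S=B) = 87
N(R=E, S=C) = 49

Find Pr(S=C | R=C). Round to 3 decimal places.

0.251

Total with R=C: 62 + 87 + 50 = 199.
P(S=C | R=C) = 50/199 = 0.251.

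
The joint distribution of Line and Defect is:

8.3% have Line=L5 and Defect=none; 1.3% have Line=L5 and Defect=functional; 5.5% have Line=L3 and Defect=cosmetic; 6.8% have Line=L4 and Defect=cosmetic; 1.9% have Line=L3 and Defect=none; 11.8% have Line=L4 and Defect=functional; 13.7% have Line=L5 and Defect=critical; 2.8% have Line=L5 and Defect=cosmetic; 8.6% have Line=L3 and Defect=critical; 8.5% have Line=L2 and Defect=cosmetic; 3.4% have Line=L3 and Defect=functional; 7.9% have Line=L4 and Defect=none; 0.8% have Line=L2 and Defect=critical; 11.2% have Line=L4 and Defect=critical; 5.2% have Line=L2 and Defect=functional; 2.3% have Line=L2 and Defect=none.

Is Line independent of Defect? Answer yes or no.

P(Line=L2) = 0.168 and P(Defect=critical) = 0.343, so their product is 0.05762, but P(Line=L2, Defect=critical) = 0.008. Since these differ, Line and Defect are not independent.

no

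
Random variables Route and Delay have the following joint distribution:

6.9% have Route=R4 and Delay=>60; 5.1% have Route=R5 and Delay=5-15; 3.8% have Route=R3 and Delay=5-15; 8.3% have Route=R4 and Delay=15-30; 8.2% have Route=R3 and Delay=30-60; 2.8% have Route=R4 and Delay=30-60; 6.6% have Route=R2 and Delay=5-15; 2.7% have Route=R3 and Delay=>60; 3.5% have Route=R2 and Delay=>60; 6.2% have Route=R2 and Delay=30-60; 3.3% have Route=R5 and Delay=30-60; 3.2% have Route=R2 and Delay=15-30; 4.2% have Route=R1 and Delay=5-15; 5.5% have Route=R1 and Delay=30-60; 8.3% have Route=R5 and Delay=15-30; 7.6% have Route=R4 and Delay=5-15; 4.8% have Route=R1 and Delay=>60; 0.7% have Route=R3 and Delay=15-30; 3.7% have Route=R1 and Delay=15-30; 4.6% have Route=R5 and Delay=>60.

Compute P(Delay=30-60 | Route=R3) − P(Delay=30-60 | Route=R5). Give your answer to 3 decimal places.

0.378

P(Route=R3) = 0.038 + 0.007 + 0.082 + 0.027 = 0.154; P(Delay=30-60 | Route=R3) = 0.082/0.154 = 0.5325.
P(Route=R5) = 0.051 + 0.083 + 0.033 + 0.046 = 0.213; P(Delay=30-60 | Route=R5) = 0.033/0.213 = 0.1549.
Difference = 0.378.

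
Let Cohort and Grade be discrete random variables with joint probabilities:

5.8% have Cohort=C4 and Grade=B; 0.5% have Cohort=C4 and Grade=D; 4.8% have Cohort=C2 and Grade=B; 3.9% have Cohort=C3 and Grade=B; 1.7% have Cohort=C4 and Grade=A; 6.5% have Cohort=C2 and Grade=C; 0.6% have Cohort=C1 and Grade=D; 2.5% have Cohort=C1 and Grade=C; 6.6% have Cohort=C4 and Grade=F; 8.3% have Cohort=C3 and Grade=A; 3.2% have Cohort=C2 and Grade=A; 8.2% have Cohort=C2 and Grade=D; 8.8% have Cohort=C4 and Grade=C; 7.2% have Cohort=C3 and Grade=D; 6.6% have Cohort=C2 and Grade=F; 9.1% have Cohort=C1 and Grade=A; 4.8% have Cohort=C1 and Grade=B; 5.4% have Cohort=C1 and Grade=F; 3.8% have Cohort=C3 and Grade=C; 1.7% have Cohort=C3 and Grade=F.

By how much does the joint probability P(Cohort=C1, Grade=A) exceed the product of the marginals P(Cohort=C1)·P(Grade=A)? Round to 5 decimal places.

0.04105

P(Cohort=C1) = 0.091 + 0.048 + 0.025 + 0.006 + 0.054 = 0.224.
P(Grade=A) = 0.091 + 0.032 + 0.083 + 0.017 = 0.223.
P(Cohort=C1, Grade=A) − P(Cohort=C1)P(Grade=A) = 0.091 − 0.224×0.223 = 0.04105.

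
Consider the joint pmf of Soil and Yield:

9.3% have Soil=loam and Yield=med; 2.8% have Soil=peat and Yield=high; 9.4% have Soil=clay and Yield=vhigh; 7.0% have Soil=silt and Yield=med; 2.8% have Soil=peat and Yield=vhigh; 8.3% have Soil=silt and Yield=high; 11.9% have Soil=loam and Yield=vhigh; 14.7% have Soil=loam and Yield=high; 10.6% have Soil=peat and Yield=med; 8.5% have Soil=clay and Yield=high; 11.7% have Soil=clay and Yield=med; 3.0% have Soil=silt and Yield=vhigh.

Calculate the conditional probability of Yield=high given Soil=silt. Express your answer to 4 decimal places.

P(Soil=silt) = 0.070 + 0.083 + 0.030 = 0.183.
P(Yield=high | Soil=silt) = 0.083/0.183 = 0.4536.

0.4536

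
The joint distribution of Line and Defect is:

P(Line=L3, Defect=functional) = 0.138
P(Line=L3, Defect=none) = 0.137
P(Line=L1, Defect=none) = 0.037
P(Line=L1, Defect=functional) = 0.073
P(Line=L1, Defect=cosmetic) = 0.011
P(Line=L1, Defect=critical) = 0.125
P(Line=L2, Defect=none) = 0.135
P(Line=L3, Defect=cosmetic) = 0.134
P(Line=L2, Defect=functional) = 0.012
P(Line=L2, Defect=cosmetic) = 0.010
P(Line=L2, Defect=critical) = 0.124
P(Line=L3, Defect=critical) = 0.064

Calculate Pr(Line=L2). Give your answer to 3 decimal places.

P(Line=L2) = 0.135 + 0.010 + 0.012 + 0.124 = 0.281.

0.281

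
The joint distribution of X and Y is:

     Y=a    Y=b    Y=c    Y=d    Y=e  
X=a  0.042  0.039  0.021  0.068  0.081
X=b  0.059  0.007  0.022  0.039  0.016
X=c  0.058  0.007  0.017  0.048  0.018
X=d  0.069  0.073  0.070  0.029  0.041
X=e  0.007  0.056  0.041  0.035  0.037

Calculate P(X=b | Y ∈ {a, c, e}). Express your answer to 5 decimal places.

P(Y=a) = 0.042 + 0.059 + 0.058 + 0.069 + 0.007 = 0.235.
P(Y=c) = 0.021 + 0.022 + 0.017 + 0.070 + 0.041 = 0.171.
P(Y=e) = 0.081 + 0.016 + 0.018 + 0.041 + 0.037 = 0.193.
P(Y ∈ {a, c, e}) = 0.235 + 0.171 + 0.193 = 0.599; P(X=b, Y ∈ {a, c, e}) = 0.059 + 0.022 + 0.016 = 0.097.
P(X=b | Y ∈ {a, c, e}) = 0.097/0.599 = 0.16194.

0.16194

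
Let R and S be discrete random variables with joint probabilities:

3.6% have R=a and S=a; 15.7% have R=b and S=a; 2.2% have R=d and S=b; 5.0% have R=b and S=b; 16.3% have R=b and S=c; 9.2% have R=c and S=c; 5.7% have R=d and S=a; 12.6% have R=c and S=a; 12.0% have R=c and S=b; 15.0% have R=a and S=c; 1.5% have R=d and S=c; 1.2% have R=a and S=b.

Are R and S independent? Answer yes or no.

no

P(R=a) = 0.198 and P(S=c) = 0.420, so their product is 0.08316, but P(R=a, S=c) = 0.150. Since these differ, R and S are not independent.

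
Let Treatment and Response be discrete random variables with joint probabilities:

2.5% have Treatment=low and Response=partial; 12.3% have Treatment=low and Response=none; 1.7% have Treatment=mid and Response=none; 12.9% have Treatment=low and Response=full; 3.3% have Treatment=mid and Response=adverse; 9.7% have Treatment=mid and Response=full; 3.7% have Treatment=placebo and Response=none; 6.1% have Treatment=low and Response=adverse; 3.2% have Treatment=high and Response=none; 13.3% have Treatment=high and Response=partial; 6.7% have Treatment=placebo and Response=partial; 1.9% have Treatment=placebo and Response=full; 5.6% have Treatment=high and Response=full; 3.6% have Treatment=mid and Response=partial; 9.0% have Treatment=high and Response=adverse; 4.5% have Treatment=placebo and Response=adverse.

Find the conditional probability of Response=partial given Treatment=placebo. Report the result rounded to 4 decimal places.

0.3988

P(Treatment=placebo) = 0.037 + 0.067 + 0.019 + 0.045 = 0.168.
P(Response=partial | Treatment=placebo) = 0.067/0.168 = 0.3988.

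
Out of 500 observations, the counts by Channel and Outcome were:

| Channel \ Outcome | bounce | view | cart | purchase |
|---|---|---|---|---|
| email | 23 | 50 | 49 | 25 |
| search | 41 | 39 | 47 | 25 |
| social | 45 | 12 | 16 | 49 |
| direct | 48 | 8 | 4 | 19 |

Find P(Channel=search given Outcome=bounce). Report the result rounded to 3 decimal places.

0.261

Total with Outcome=bounce: 23 + 41 + 45 + 48 = 157.
P(Channel=search | Outcome=bounce) = 41/157 = 0.261.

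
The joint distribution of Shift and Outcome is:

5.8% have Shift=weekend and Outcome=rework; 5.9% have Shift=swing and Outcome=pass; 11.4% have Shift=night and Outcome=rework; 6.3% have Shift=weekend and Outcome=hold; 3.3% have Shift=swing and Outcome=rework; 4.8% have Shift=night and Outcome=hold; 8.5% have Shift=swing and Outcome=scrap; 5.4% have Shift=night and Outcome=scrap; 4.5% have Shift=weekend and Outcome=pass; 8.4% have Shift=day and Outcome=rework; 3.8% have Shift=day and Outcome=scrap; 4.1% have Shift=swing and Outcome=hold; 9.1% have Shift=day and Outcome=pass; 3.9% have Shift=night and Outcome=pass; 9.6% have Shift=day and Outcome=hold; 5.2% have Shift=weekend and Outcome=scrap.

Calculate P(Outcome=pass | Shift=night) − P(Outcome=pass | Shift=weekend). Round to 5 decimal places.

-0.05348

P(Shift=night) = 0.039 + 0.114 + 0.054 + 0.048 = 0.255; P(Outcome=pass | Shift=night) = 0.039/0.255 = 0.152941.
P(Shift=weekend) = 0.045 + 0.058 + 0.052 + 0.063 = 0.218; P(Outcome=pass | Shift=weekend) = 0.045/0.218 = 0.206422.
Difference = -0.05348.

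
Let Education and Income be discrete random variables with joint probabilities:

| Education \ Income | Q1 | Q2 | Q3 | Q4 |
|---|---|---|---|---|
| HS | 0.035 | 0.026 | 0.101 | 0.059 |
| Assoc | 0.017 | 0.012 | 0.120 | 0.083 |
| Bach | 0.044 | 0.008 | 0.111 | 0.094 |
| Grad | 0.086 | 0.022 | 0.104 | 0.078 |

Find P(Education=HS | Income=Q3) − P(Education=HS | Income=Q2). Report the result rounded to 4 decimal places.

-0.1507

P(Income=Q3) = 0.101 + 0.120 + 0.111 + 0.104 = 0.436; P(Education=HS | Income=Q3) = 0.101/0.436 = 0.23165.
P(Income=Q2) = 0.026 + 0.012 + 0.008 + 0.022 = 0.068; P(Education=HS | Income=Q2) = 0.026/0.068 = 0.38235.
Difference = -0.1507.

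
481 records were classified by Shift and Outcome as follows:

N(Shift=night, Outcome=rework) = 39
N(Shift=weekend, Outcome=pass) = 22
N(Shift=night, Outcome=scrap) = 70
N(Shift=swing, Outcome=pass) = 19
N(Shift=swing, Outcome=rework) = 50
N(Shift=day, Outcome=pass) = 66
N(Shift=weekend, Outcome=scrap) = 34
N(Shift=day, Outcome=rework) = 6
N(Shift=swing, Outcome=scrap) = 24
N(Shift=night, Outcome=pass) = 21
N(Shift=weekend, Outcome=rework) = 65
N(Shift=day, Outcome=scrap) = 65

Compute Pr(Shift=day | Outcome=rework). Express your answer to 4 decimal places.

0.0375

Total with Outcome=rework: 6 + 50 + 39 + 65 = 160.
P(Shift=day | Outcome=rework) = 6/160 = 0.0375.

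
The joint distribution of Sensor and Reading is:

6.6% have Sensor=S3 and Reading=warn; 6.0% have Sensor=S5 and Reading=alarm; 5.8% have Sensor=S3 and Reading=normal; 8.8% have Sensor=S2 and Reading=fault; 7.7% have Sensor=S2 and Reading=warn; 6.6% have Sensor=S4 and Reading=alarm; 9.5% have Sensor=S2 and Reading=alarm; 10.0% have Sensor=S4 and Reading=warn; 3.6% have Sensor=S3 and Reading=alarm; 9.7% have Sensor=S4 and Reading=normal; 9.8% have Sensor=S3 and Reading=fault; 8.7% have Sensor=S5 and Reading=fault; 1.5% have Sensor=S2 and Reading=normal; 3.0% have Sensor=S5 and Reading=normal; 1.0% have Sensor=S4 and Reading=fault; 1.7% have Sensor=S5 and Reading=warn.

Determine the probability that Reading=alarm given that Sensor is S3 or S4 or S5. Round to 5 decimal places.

0.22345

P(Sensor=S3) = 0.058 + 0.066 + 0.036 + 0.098 = 0.258.
P(Sensor=S4) = 0.097 + 0.100 + 0.066 + 0.010 = 0.273.
P(Sensor=S5) = 0.030 + 0.017 + 0.060 + 0.087 = 0.194.
P(Sensor ∈ {S3, S4, S5}) = 0.258 + 0.273 + 0.194 = 0.725; P(Reading=alarm, Sensor ∈ {S3, S4, S5}) = 0.036 + 0.066 + 0.060 = 0.162.
P(Reading=alarm | Sensor ∈ {S3, S4, S5}) = 0.162/0.725 = 0.22345.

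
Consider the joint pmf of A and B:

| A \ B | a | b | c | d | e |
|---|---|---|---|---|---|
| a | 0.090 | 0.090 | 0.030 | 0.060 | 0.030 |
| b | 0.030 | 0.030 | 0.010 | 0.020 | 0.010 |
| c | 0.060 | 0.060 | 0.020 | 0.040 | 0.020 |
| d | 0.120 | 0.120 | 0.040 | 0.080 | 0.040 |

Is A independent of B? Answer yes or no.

Every cell satisfies P(A,B) = P(A)·P(B). For instance P(A=a) = 0.300, P(B=a) = 0.300, and 0.300×0.300 = 0.090 matches the joint entry. So A and B are independent.

yes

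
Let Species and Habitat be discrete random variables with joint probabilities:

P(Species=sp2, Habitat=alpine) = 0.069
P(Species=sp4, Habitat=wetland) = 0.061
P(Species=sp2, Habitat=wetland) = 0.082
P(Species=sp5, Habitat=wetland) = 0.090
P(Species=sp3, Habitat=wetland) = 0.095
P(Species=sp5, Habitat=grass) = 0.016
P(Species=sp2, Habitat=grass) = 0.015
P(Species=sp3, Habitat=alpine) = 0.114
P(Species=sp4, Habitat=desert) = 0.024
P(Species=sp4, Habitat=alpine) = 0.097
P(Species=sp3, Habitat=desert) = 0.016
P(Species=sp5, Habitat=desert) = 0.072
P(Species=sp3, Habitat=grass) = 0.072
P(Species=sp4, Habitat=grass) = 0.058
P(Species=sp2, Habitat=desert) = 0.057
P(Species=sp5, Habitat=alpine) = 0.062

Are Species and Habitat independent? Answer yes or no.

P(Species=sp3) = 0.297 and P(Habitat=desert) = 0.169, so their product is 0.05019, but P(Species=sp3, Habitat=desert) = 0.016. Since these differ, Species and Habitat are not independent.

no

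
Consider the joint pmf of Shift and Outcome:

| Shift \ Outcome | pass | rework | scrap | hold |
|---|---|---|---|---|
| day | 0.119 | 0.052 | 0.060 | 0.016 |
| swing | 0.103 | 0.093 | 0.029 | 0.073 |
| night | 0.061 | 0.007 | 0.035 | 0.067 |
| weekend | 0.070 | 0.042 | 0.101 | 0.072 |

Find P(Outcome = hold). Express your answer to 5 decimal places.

P(Outcome=hold) = 0.016 + 0.073 + 0.067 + 0.072 = 0.228.

0.22800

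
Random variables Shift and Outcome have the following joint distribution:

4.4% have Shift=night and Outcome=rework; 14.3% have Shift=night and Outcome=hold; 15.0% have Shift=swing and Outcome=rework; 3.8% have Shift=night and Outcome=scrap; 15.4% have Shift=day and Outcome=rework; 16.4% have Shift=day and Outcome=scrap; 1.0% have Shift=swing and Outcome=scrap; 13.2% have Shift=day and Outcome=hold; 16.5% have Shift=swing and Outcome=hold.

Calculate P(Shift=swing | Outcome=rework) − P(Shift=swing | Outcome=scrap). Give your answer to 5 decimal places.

0.38386

P(Outcome=rework) = 0.154 + 0.150 + 0.044 = 0.348; P(Shift=swing | Outcome=rework) = 0.150/0.348 = 0.431034.
P(Outcome=scrap) = 0.164 + 0.010 + 0.038 = 0.212; P(Shift=swing | Outcome=scrap) = 0.010/0.212 = 0.047170.
Difference = 0.38386.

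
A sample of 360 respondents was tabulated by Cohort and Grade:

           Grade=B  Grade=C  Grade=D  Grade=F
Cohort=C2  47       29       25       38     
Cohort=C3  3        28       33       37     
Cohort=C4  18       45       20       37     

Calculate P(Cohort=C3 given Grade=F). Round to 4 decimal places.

0.3304

Total with Grade=F: 38 + 37 + 37 = 112.
P(Cohort=C3 | Grade=F) = 37/112 = 0.3304.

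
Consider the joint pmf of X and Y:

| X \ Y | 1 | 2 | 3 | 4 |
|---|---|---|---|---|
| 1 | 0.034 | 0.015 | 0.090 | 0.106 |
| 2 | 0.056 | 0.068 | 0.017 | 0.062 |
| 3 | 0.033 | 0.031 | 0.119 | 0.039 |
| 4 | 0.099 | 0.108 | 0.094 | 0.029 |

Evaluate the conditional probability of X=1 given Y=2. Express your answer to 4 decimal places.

0.0676

P(Y=2) = 0.015 + 0.068 + 0.031 + 0.108 = 0.222.
P(X=1 | Y=2) = 0.015/0.222 = 0.0676.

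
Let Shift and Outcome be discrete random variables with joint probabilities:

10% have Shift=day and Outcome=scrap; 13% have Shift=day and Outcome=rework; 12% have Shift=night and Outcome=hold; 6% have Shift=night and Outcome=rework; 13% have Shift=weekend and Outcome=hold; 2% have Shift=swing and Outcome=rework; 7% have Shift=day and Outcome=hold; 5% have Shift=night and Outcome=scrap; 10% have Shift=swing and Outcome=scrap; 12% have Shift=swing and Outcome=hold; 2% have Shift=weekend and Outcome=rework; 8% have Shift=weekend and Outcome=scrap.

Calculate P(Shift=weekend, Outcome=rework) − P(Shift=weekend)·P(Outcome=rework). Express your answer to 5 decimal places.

P(Shift=weekend) = 0.02 + 0.08 + 0.13 = 0.23.
P(Outcome=rework) = 0.13 + 0.02 + 0.06 + 0.02 = 0.23.
P(Shift=weekend, Outcome=rework) − P(Shift=weekend)P(Outcome=rework) = 0.02 − 0.23×0.23 = -0.03290.

-0.03290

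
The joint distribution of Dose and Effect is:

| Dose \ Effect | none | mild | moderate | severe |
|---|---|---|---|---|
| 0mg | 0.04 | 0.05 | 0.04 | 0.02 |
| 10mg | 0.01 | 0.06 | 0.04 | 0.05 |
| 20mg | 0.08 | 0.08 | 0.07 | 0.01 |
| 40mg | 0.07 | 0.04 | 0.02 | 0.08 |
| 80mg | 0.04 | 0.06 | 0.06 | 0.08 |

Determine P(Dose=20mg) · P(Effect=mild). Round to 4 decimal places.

P(Dose=20mg) = 0.08 + 0.08 + 0.07 + 0.01 = 0.24.
P(Effect=mild) = 0.05 + 0.06 + 0.08 + 0.04 + 0.06 = 0.29.
Product: 0.24 × 0.29 = 0.0696.

0.0696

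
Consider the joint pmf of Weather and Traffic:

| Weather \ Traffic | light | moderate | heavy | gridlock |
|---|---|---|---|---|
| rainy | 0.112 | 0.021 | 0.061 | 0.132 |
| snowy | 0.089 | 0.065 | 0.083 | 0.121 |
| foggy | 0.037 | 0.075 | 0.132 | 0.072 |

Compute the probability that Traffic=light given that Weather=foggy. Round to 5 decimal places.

0.11709

P(Weather=foggy) = 0.037 + 0.075 + 0.132 + 0.072 = 0.316.
P(Traffic=light | Weather=foggy) = 0.037/0.316 = 0.11709.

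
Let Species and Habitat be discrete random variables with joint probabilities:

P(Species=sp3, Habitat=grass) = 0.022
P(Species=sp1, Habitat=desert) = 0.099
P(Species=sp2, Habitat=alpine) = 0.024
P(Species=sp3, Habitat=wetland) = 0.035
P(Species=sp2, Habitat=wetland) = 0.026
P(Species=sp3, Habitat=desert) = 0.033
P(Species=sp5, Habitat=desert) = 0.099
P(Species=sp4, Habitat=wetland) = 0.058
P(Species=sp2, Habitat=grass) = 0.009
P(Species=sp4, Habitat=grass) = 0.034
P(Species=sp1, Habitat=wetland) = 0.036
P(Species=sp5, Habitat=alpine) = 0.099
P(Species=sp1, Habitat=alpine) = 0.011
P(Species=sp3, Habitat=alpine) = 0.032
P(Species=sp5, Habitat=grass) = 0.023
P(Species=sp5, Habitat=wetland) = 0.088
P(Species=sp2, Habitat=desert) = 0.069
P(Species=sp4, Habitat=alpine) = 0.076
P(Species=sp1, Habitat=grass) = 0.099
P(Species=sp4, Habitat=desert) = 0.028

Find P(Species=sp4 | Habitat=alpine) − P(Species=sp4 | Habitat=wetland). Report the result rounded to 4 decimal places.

P(Habitat=alpine) = 0.011 + 0.024 + 0.032 + 0.076 + 0.099 = 0.242; P(Species=sp4 | Habitat=alpine) = 0.076/0.242 = 0.31405.
P(Habitat=wetland) = 0.036 + 0.026 + 0.035 + 0.058 + 0.088 = 0.243; P(Species=sp4 | Habitat=wetland) = 0.058/0.243 = 0.23868.
Difference = 0.0754.

0.0754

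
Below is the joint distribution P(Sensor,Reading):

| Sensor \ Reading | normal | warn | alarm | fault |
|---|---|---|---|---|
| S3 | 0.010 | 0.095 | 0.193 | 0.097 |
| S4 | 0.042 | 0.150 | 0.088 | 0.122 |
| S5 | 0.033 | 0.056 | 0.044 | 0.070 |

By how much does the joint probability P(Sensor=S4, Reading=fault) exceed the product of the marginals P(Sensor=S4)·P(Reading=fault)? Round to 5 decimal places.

P(Sensor=S4) = 0.042 + 0.150 + 0.088 + 0.122 = 0.402.
P(Reading=fault) = 0.097 + 0.122 + 0.070 = 0.289.
P(Sensor=S4, Reading=fault) − P(Sensor=S4)P(Reading=fault) = 0.122 − 0.402×0.289 = 0.00582.

0.00582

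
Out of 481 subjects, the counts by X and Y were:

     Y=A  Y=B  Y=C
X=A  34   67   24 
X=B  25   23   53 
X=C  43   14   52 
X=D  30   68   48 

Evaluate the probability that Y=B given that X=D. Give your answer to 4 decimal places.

0.4658

Total with X=D: 30 + 68 + 48 = 146.
P(Y=B | X=D) = 68/146 = 0.4658.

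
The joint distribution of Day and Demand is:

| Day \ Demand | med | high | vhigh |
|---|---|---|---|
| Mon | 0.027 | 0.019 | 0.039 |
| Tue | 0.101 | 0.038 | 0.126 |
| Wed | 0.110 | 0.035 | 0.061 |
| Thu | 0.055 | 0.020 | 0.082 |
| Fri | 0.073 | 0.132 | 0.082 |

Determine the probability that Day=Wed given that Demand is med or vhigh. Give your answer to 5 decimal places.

P(Demand=med) = 0.027 + 0.101 + 0.110 + 0.055 + 0.073 = 0.366.
P(Demand=vhigh) = 0.039 + 0.126 + 0.061 + 0.082 + 0.082 = 0.390.
P(Demand ∈ {med, vhigh}) = 0.366 + 0.390 = 0.756; P(Day=Wed, Demand ∈ {med, vhigh}) = 0.110 + 0.061 = 0.171.
P(Day=Wed | Demand ∈ {med, vhigh}) = 0.171/0.756 = 0.22619.

0.22619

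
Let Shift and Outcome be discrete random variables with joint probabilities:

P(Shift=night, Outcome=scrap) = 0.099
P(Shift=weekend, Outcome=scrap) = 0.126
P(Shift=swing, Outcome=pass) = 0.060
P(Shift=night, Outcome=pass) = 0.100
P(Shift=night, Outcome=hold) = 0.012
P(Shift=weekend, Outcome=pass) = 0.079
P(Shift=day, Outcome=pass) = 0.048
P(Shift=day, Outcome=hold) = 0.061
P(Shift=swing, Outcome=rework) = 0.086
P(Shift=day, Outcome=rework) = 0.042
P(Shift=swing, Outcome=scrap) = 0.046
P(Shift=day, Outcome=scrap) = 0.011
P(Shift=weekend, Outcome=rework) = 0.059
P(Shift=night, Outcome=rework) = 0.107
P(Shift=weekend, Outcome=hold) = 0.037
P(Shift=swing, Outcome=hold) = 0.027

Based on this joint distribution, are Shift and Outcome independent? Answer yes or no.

no

P(Shift=weekend) = 0.301 and P(Outcome=scrap) = 0.282, so their product is 0.08488, but P(Shift=weekend, Outcome=scrap) = 0.126. Since these differ, Shift and Outcome are not independent.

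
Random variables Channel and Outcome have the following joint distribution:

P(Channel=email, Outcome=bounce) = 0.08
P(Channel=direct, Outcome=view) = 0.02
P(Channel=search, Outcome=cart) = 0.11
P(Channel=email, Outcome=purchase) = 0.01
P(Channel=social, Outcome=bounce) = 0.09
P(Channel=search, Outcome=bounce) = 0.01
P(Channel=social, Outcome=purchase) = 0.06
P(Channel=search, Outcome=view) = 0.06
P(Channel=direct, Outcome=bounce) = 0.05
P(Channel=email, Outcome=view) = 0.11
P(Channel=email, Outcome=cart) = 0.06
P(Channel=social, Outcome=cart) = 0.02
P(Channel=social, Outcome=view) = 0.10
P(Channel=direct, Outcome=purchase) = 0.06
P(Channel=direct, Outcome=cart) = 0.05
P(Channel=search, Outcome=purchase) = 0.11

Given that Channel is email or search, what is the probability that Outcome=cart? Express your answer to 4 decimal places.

0.3091

P(Channel=email) = 0.08 + 0.11 + 0.06 + 0.01 = 0.26.
P(Channel=search) = 0.01 + 0.06 + 0.11 + 0.11 = 0.29.
P(Channel ∈ {email, search}) = 0.26 + 0.29 = 0.55; P(Outcome=cart, Channel ∈ {email, search}) = 0.06 + 0.11 = 0.17.
P(Outcome=cart | Channel ∈ {email, search}) = 0.17/0.55 = 0.3091.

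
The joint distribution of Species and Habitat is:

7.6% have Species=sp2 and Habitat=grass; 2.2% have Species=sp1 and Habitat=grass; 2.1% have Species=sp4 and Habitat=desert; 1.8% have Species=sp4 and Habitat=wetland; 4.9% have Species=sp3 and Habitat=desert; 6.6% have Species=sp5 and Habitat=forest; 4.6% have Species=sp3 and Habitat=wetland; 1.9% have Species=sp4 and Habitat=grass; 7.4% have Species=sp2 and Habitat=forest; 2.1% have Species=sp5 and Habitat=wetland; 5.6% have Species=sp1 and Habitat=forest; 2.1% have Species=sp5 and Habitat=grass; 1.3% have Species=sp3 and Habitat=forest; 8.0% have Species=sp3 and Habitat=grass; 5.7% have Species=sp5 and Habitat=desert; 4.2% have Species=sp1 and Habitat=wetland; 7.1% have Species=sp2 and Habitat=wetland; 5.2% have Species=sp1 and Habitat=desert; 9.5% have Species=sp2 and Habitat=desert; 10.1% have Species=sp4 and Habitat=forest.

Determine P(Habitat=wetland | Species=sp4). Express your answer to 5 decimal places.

0.11321

P(Species=sp4) = 0.101 + 0.019 + 0.018 + 0.021 = 0.159.
P(Habitat=wetland | Species=sp4) = 0.018/0.159 = 0.11321.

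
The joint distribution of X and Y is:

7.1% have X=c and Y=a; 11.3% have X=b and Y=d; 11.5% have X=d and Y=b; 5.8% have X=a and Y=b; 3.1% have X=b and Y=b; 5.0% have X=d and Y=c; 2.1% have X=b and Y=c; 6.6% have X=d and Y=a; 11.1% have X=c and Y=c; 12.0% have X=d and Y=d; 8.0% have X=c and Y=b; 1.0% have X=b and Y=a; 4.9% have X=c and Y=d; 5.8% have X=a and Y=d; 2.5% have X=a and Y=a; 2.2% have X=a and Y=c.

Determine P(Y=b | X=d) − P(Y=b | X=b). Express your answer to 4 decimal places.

P(X=d) = 0.066 + 0.115 + 0.050 + 0.120 = 0.351; P(Y=b | X=d) = 0.115/0.351 = 0.32764.
P(X=b) = 0.010 + 0.031 + 0.021 + 0.113 = 0.175; P(Y=b | X=b) = 0.031/0.175 = 0.17714.
Difference = 0.1505.

0.1505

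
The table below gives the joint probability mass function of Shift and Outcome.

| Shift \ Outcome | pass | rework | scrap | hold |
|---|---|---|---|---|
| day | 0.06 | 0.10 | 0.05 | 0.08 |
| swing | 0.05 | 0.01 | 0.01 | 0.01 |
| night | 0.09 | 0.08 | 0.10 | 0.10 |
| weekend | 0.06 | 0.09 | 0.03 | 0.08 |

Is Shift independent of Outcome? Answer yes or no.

no

P(Shift=night) = 0.37 and P(Outcome=scrap) = 0.19, so their product is 0.0703, but P(Shift=night, Outcome=scrap) = 0.10. Since these differ, Shift and Outcome are not independent.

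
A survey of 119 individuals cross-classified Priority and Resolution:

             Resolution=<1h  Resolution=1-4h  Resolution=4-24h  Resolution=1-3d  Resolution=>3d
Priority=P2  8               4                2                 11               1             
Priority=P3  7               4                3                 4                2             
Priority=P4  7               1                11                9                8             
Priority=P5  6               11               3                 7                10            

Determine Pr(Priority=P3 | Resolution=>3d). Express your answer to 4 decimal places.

Total with Resolution=>3d: 1 + 2 + 8 + 10 = 21.
P(Priority=P3 | Resolution=>3d) = 2/21 = 0.0952.

0.0952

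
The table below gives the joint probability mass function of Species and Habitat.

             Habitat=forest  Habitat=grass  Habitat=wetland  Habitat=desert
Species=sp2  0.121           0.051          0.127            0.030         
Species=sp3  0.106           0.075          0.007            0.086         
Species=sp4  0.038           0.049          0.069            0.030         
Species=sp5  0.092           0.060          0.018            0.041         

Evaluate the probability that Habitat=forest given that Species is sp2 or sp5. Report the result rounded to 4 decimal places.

P(Species=sp2) = 0.121 + 0.051 + 0.127 + 0.030 = 0.329.
P(Species=sp5) = 0.092 + 0.060 + 0.018 + 0.041 = 0.211.
P(Species ∈ {sp2, sp5}) = 0.329 + 0.211 = 0.540; P(Habitat=forest, Species ∈ {sp2, sp5}) = 0.121 + 0.092 = 0.213.
P(Habitat=forest | Species ∈ {sp2, sp5}) = 0.213/0.540 = 0.3944.

0.3944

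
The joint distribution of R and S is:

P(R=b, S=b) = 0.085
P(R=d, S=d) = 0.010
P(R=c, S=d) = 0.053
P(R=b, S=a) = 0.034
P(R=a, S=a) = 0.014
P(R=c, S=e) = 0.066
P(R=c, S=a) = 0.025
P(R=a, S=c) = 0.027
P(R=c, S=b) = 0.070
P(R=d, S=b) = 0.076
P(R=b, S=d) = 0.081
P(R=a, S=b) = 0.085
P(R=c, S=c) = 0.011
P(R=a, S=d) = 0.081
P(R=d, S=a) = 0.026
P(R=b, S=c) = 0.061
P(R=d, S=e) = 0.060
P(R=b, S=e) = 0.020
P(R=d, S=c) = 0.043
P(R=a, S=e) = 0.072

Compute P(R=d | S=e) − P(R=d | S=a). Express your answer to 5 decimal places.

0.01260

P(S=e) = 0.072 + 0.020 + 0.066 + 0.060 = 0.218; P(R=d | S=e) = 0.060/0.218 = 0.275229.
P(S=a) = 0.014 + 0.034 + 0.025 + 0.026 = 0.099; P(R=d | S=a) = 0.026/0.099 = 0.262626.
Difference = 0.01260.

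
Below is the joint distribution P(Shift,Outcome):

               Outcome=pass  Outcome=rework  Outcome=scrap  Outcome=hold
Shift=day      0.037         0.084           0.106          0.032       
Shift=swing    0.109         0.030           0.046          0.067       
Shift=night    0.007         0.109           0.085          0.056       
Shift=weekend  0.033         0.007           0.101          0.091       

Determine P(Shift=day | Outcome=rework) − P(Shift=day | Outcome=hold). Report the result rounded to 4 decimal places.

P(Outcome=rework) = 0.084 + 0.030 + 0.109 + 0.007 = 0.230; P(Shift=day | Outcome=rework) = 0.084/0.230 = 0.36522.
P(Outcome=hold) = 0.032 + 0.067 + 0.056 + 0.091 = 0.246; P(Shift=day | Outcome=hold) = 0.032/0.246 = 0.13008.
Difference = 0.2351.

0.2351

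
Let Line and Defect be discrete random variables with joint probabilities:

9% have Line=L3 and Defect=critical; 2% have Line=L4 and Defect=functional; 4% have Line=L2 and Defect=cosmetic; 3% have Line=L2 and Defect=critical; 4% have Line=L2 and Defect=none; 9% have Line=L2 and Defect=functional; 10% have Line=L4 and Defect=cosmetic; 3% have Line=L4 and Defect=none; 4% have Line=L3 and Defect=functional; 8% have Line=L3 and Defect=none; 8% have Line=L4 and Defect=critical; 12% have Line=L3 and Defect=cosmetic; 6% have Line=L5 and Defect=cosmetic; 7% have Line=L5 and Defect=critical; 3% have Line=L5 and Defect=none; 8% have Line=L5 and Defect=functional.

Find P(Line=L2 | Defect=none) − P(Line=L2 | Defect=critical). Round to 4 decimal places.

P(Defect=none) = 0.04 + 0.08 + 0.03 + 0.03 = 0.18; P(Line=L2 | Defect=none) = 0.04/0.18 = 0.22222.
P(Defect=critical) = 0.03 + 0.09 + 0.08 + 0.07 = 0.27; P(Line=L2 | Defect=critical) = 0.03/0.27 = 0.11111.
Difference = 0.1111.

0.1111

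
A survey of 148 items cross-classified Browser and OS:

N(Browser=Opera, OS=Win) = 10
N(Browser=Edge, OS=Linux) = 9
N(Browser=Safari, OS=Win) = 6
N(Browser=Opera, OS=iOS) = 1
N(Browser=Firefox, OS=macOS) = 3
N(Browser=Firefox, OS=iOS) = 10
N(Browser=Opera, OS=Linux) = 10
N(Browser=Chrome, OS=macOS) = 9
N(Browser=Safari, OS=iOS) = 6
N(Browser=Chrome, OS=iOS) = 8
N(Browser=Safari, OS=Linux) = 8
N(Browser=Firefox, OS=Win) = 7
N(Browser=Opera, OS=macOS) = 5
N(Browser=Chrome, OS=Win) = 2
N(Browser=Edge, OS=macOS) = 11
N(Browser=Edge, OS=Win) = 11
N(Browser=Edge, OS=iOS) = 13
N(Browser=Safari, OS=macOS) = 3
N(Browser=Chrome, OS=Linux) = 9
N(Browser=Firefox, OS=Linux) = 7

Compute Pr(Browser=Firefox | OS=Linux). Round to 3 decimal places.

Total with OS=Linux: 9 + 7 + 8 + 9 + 10 = 43.
P(Browser=Firefox | OS=Linux) = 7/43 = 0.163.

0.163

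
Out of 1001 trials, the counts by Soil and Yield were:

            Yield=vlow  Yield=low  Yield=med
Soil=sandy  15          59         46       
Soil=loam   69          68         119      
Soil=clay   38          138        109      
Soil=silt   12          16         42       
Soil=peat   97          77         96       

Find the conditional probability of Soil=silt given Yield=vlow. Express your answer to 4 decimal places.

0.0519

Total with Yield=vlow: 15 + 69 + 38 + 12 + 97 = 231.
P(Soil=silt | Yield=vlow) = 12/231 = 0.0519.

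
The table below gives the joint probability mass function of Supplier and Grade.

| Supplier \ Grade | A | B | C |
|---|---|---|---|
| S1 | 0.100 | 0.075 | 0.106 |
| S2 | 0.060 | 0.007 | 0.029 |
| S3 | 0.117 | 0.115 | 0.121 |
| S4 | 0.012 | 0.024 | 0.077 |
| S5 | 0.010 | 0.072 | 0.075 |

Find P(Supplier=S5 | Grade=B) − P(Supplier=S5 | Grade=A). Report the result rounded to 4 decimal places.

P(Grade=B) = 0.075 + 0.007 + 0.115 + 0.024 + 0.072 = 0.293; P(Supplier=S5 | Grade=B) = 0.072/0.293 = 0.24573.
P(Grade=A) = 0.100 + 0.060 + 0.117 + 0.012 + 0.010 = 0.299; P(Supplier=S5 | Grade=A) = 0.010/0.299 = 0.03344.
Difference = 0.2123.

0.2123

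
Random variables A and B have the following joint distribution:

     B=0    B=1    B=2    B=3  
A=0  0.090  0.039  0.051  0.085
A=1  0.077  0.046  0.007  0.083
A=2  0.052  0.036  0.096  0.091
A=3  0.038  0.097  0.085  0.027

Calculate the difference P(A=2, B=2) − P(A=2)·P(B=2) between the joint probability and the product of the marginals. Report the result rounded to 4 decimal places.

0.0303

P(A=2) = 0.052 + 0.036 + 0.096 + 0.091 = 0.275.
P(B=2) = 0.051 + 0.007 + 0.096 + 0.085 = 0.239.
P(A=2, B=2) − P(A=2)P(B=2) = 0.096 − 0.275×0.239 = 0.0303.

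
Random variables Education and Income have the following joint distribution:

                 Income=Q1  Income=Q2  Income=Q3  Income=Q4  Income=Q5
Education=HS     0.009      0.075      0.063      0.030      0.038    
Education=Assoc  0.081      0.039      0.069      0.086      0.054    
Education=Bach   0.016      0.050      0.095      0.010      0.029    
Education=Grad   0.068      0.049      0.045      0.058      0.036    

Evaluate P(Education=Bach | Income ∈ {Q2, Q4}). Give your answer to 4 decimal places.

0.1511

P(Income=Q2) = 0.075 + 0.039 + 0.050 + 0.049 = 0.213.
P(Income=Q4) = 0.030 + 0.086 + 0.010 + 0.058 = 0.184.
P(Income ∈ {Q2, Q4}) = 0.213 + 0.184 = 0.397; P(Education=Bach, Income ∈ {Q2, Q4}) = 0.050 + 0.010 = 0.060.
P(Education=Bach | Income ∈ {Q2, Q4}) = 0.060/0.397 = 0.1511.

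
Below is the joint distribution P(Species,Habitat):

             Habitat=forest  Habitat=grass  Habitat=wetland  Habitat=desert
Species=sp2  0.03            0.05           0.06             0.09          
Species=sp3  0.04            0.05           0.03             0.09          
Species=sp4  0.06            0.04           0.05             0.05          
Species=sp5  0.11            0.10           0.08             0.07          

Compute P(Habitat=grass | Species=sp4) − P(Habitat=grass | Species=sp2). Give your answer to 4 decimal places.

-0.0174

P(Species=sp4) = 0.06 + 0.04 + 0.05 + 0.05 = 0.20; P(Habitat=grass | Species=sp4) = 0.04/0.20 = 0.20000.
P(Species=sp2) = 0.03 + 0.05 + 0.06 + 0.09 = 0.23; P(Habitat=grass | Species=sp2) = 0.05/0.23 = 0.21739.
Difference = -0.0174.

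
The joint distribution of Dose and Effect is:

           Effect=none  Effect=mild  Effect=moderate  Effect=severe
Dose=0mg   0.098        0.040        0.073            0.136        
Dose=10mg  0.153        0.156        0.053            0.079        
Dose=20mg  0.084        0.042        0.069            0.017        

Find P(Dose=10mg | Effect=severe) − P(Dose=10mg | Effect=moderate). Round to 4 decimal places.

0.0687

P(Effect=severe) = 0.136 + 0.079 + 0.017 = 0.232; P(Dose=10mg | Effect=severe) = 0.079/0.232 = 0.34052.
P(Effect=moderate) = 0.073 + 0.053 + 0.069 = 0.195; P(Dose=10mg | Effect=moderate) = 0.053/0.195 = 0.27179.
Difference = 0.0687.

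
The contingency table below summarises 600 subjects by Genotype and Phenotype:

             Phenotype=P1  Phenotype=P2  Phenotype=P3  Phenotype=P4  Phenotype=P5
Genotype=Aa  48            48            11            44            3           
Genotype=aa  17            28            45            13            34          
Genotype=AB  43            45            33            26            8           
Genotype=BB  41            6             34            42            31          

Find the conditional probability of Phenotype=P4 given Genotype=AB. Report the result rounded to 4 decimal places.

Total with Genotype=AB: 43 + 45 + 33 + 26 + 8 = 155.
P(Phenotype=P4 | Genotype=AB) = 26/155 = 0.1677.

0.1677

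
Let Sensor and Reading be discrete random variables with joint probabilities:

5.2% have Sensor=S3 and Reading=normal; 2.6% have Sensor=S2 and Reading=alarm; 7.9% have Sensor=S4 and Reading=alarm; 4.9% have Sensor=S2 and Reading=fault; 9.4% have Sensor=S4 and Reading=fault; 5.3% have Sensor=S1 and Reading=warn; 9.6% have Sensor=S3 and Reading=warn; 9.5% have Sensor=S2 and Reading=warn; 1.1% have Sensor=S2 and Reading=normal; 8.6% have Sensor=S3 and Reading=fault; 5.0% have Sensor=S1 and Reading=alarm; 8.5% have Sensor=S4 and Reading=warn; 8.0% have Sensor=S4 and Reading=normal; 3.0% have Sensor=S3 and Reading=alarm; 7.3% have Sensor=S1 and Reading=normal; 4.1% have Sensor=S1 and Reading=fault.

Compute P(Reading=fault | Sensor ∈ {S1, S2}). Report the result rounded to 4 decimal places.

P(Sensor=S1) = 0.073 + 0.053 + 0.050 + 0.041 = 0.217.
P(Sensor=S2) = 0.011 + 0.095 + 0.026 + 0.049 = 0.181.
P(Sensor ∈ {S1, S2}) = 0.217 + 0.181 = 0.398; P(Reading=fault, Sensor ∈ {S1, S2}) = 0.041 + 0.049 = 0.090.
P(Reading=fault | Sensor ∈ {S1, S2}) = 0.090/0.398 = 0.2261.

0.2261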